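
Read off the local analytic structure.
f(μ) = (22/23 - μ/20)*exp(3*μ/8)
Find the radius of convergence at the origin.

The radius of convergence is infinite.

The factor exp(3*μ/8) is entire and contributes no finite singular point.
The polynomial part has no poles.
No finite singular points: the Taylor series at 0 converges everywhere.


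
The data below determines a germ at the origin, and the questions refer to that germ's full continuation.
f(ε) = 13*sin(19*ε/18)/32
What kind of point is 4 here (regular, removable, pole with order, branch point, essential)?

The point is a regular point.

There is no denominator, hence no pole anywhere.
The factor -sin(19*ε/18) is entire.
So the germ continues analytically to 4.


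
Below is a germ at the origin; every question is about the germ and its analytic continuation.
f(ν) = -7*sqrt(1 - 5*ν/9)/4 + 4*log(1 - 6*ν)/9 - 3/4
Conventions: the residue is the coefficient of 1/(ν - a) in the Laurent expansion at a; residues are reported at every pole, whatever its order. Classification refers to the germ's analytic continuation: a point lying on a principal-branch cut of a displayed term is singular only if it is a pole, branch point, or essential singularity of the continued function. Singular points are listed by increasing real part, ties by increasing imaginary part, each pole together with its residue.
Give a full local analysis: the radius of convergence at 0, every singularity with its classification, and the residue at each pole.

Radius of convergence at 0: 1/6.
At 1/6: a logarithmic branch point.
At 9/5: an algebraic (square-root) branch point.

Branch term (4/9)*log(1 - ν/(1/6)): its argument vanishes at ν = 1/6, a logarithmic branch point, modulus 1/6.
Branch term (-7/4)*sqrt(1 - ν/(9/5)): its argument vanishes at ν = 9/5, a square-root branch point, modulus 9/5.
The radius of convergence is the smallest modulus among the singular points: 1/6.
List the singular points by increasing real part (a conjugate pair: the negative imaginary part first).


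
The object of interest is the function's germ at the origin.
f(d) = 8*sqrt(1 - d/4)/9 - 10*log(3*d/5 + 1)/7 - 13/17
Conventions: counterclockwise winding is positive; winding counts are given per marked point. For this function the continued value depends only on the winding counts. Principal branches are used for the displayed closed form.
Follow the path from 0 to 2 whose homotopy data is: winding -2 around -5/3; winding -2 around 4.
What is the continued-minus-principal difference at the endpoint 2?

The rational part is single-valued and drops out of the difference; each branch term changes only by its own monodromy.
(-10/7)*log(1 - d/(-5/3)): each positive loop around -5/3 adds 2*pi*i to the log, so winding -2 contributes (-10/7)*(-2)*2*pi*i = (40/7)*pi*i.
(8/9)*sqrt(1 - d/(4)): winding -2 is even, the square root returns to the same sheet, contribution 0.
Summing the contributions at d = 2 gives (40/7)*pi*i.

Continued minus principal equals (40/7)*pi*i.


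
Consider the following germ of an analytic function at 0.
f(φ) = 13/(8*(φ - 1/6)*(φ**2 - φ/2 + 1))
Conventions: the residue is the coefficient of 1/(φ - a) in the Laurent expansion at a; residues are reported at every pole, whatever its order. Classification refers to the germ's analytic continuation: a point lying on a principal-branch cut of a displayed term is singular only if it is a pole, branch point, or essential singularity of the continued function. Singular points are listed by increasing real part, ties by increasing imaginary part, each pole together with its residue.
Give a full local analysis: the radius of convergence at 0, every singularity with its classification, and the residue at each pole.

Radius of convergence at 0: 1/6.
At 1/6: a pole of order 1; residue 117/68.
At (1/4) - ((1/4)*sqrt(15))*i: a pole of order 1; residue (-117/136) + ((13/680)*sqrt(15))*i.
At (1/4) + ((1/4)*sqrt(15))*i: a pole of order 1; residue (-117/136) - ((13/680)*sqrt(15))*i.

Denominator factor (φ**2 - φ/2 + 1): discriminant -15/4, complex-conjugate roots (1/4) + ((1/4)*sqrt(15))*i and (1/4) - ((1/4)*sqrt(15))*i; poles of order 1, moduli 1 and 1.
Denominator factor (φ - 1/6): pole of order 1 at 1/6, modulus 1/6.
The radius of convergence is the smallest modulus among the singular points: 1/6.
At the order-1 pole 1/6 set g(φ) = (φ - (1/6))*f(φ) = 13/(8*(φ**2 - φ/2 + 1)).
Simple pole: residue = g(a) at a = 1/6, which is 117/68.
The factor φ**2 - φ/2 + 1 splits as (φ - a)(φ - a') with a = (1/4) - ((1/4)*sqrt(15))*i, a' = (1/4) + ((1/4)*sqrt(15))*i. At the order-1 pole a set g(φ) = (φ - a)*f(φ) = [13/(8*(φ - 1/6))] / (φ - a').
Simple pole: residue = g(a) at a = (1/4) - ((1/4)*sqrt(15))*i, which is (-117/136) + ((13/680)*sqrt(15))*i.
The factor φ**2 - φ/2 + 1 splits as (φ - a)(φ - a') with a = (1/4) + ((1/4)*sqrt(15))*i, a' = (1/4) - ((1/4)*sqrt(15))*i. At the order-1 pole a set g(φ) = (φ - a)*f(φ) = [13/(8*(φ - 1/6))] / (φ - a').
Simple pole: residue = g(a) at a = (1/4) + ((1/4)*sqrt(15))*i, which is (-117/136) - ((13/680)*sqrt(15))*i.
List the singular points by increasing real part (a conjugate pair: the negative imaginary part first).


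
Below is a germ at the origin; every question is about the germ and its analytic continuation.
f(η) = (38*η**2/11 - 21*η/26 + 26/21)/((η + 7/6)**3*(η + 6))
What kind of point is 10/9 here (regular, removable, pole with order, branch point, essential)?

The point is a regular point.

Denominator factors: η + 7/6 = 41/18 at η = 10/9; η + 6 = 64/9 at η = 10/9 — none vanishes.
So the germ continues analytically to 10/9.


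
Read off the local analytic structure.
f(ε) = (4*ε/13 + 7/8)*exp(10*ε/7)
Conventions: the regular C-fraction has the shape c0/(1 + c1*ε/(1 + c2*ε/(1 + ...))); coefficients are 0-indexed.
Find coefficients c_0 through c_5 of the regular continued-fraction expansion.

The regular C-fraction coefficients are [7/8, -162/91, 6817/7371, -1074775/3865239, 6930315/22543819, -11778583025/74867268903].

Taylor coefficients (expand at 0): a_0 = 7/8, a_1 = 81/52, a_2 = 485/364, a_3 = 2825/3822, a_4 = 5375/17836, a_5 = 18125/187278.
c0 = a_0 = 7/8. Peel one level at a time: if S = 1 + c*ε/S' with S'(0) = 1, then c is the ε-coefficient of S and S' = c*ε/(S - 1).
S_1 = c0/f = 1 + (-162/91)*ε + (13634/8281)*ε^2 + ...; c1 = -162/91.
S_2 = c1*ε/(S_1 - 1) = 1 + (6817/7371)*ε + (82675/321489)*ε^2 + ...; c2 = 6817/7371.
S_3 = c2*ε/(S_2 - 1) = 1 + (-1074775/3865239)*ε + (35751625/418243401)*ε^2 + ...; c3 = -1074775/3865239.
S_4 = c3*ε/(S_3 - 1) = 1 + (6930315/22543819)*ε + (25917375/535876201)*ε^2 + ...; c4 = 6930315/22543819.
S_5 = c4*ε/(S_4 - 1) = 1 + (-11778583025/74867268903)*ε + ...; c5 = -11778583025/74867268903.


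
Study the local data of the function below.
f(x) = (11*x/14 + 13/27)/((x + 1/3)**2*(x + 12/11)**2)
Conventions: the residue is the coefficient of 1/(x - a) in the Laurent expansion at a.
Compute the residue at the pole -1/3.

At the order-2 pole -1/3 set g(x) = (x - (-1/3))^2*f(x) = (11*x/14 + 13/27)/(x + 12/11)**2.
Order-2 pole: residue = g'(a); g'(-1/3) = 78529/218750, so the residue is 78529/218750.

The residue is 78529/218750.


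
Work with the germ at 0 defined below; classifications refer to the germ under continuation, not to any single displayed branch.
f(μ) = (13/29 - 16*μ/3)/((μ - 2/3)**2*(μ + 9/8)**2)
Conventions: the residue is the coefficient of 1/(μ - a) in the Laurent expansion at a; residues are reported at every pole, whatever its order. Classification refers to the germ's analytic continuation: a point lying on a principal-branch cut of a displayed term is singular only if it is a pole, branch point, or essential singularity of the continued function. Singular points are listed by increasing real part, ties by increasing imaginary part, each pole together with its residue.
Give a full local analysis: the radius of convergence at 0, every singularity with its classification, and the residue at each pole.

Radius of convergence at 0: 2/3.
At -9/8: a pole of order 2; residue 1339392/2305703.
At 2/3: a pole of order 2; residue -1339392/2305703.

Denominator factor (μ - 2/3)^2: pole of order 2 at 2/3, modulus 2/3.
Denominator factor (μ + 9/8)^2: pole of order 2 at -9/8, modulus 9/8.
The radius of convergence is the smallest modulus among the singular points: 2/3.
At the order-2 pole -9/8 set g(μ) = (μ - (-9/8))^2*f(μ) = (13/29 - 16*μ/3)/(μ - 2/3)**2.
Order-2 pole: residue = g'(a); g'(-9/8) = 1339392/2305703, so the residue is 1339392/2305703.
At the order-2 pole 2/3 set g(μ) = (μ - (2/3))^2*f(μ) = (13/29 - 16*μ/3)/(μ + 9/8)**2.
Order-2 pole: residue = g'(a); g'(2/3) = -1339392/2305703, so the residue is -1339392/2305703.
List the singular points by increasing real part (a conjugate pair: the negative imaginary part first).


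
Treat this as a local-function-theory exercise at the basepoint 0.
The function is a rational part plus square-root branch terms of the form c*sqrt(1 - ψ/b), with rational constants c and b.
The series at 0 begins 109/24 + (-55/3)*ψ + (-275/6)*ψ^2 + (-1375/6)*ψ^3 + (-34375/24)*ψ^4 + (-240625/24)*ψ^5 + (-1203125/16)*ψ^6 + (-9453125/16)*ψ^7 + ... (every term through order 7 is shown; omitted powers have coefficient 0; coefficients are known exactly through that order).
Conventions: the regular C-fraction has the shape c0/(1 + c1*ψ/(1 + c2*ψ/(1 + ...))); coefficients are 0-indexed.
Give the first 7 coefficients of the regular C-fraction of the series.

The regular C-fraction coefficients are [109/24, 440/109, -1425/218, -109/114, -461/114, -1425/922, -3185/922].

Taylor coefficients (read off): a_0 = 109/24, a_1 = -55/3, a_2 = -275/6, a_3 = -1375/6, a_4 = -34375/24, a_5 = -240625/24, a_6 = -1203125/16.
c0 = a_0 = 109/24. Peel one level at a time: if S = 1 + c*ψ/S' with S'(0) = 1, then c is the ψ-coefficient of S and S' = c*ψ/(S - 1).
S_1 = c0/f = 1 + (440/109)*ψ + (313500/11881)*ψ^2 + ...; c1 = 440/109.
S_2 = c1*ψ/(S_1 - 1) = 1 + (-1425/218)*ψ + (-25/4)*ψ^2 + ...; c2 = -1425/218.
S_3 = c2*ψ/(S_2 - 1) = 1 + (-109/114)*ψ + (-50249/12996)*ψ^2 + ...; c3 = -109/114.
S_4 = c3*ψ/(S_3 - 1) = 1 + (-461/114)*ψ + (-25/4)*ψ^2 + ...; c4 = -461/114.
S_5 = c4*ψ/(S_4 - 1) = 1 + (-1425/922)*ψ + (-4538625/850084)*ψ^2 + ...; c5 = -1425/922.
S_6 = c5*ψ/(S_5 - 1) = 1 + (-3185/922)*ψ + ...; c6 = -3185/922.


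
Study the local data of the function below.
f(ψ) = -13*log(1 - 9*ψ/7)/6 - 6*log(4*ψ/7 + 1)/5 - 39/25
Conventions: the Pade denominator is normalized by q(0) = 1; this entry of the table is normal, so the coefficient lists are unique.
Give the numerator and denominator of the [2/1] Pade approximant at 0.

The Pade approximant has numerator coefficients [-39/25, 737483/227150, 281839/636020]; denominator coefficients [1, -10018/13629].

Taylor coefficients needed (expand at 0): a_0 = -39/25, a_1 = 21/10, a_2 = 1947/980, a_3 = 5009/3430.
Write the denominator as Q(ψ) = 1 + q1*ψ. Requiring Q*f - P = O(ψ^4) with deg P <= 2 kills the coefficients of ψ^3..ψ^3 in Q*f:
  ψ^3: a_3 + q1*a_2 = 0, i.e. 5009/3430 + (1947/980)*q1 = 0.
Solving this linear system: q1 = -10018/13629.
The numerator is Q*f truncated at degree 2: P0 = a_0 = -39/25; P1 = a_1 + q1*a_0 = 737483/227150; P2 = a_2 + q1*a_1 = 281839/636020.


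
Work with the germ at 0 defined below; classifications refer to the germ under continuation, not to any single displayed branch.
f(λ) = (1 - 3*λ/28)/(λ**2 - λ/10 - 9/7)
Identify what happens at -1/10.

The point is a regular point.

Denominator factors: λ**2 - λ/10 - 9/7 = -443/350 at λ = -1/10 — none vanishes.
So the germ continues analytically to -1/10.


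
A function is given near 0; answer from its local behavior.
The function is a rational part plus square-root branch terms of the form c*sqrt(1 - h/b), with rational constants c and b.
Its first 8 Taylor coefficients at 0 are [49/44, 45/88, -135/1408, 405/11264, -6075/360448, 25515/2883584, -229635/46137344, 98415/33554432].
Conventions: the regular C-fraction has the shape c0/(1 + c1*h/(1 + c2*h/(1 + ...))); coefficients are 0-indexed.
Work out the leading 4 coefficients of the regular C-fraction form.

The regular C-fraction coefficients are [49/44, -45/98, 507/784, 147/2704].

Taylor coefficients (read off): a_0 = 49/44, a_1 = 45/88, a_2 = -135/1408, a_3 = 405/11264.
c0 = a_0 = 49/44. Peel one level at a time: if S = 1 + c*h/S' with S'(0) = 1, then c is the h-coefficient of S and S' = c*h/(S - 1).
S_1 = c0/f = 1 + (-45/98)*h + (22815/76832)*h^2 + ...; c1 = -45/98.
S_2 = c1*h/(S_1 - 1) = 1 + (507/784)*h + (-9/256)*h^2 + ...; c2 = 507/784.
S_3 = c2*h/(S_2 - 1) = 1 + (147/2704)*h + ...; c3 = 147/2704.


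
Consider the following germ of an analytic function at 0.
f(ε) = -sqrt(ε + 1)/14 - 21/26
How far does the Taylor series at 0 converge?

The radius of convergence is 1.

Branch term (-1/14)*sqrt(1 - ε/(-1)): its argument vanishes at ε = -1, a square-root branch point, modulus 1.
The radius of convergence is the smallest modulus among the singular points: 1.


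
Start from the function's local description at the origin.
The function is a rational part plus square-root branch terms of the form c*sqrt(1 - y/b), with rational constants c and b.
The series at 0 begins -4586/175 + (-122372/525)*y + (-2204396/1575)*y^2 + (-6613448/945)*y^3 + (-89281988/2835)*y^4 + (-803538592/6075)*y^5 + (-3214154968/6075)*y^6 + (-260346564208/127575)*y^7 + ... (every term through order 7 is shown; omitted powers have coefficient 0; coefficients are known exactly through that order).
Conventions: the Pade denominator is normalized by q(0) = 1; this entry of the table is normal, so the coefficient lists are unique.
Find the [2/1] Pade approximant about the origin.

Taylor coefficients needed (read off): a_0 = -4586/175, a_1 = -122372/525, a_2 = -2204396/1575, a_3 = -6613448/945.
Write the denominator as Q(y) = 1 + q1*y. Requiring Q*f - P = O(y^4) with deg P <= 2 kills the coefficients of y^3..y^3 in Q*f:
  y^3: a_3 + q1*a_2 = 0, i.e. -6613448/945 + (-2204396/1575)*q1 = 0.
Solving this linear system: q1 = -8266810/1653297.
The numerator is Q*f truncated at degree 2: P0 = a_0 = -4586/175; P1 = a_1 + q1*a_0 = -29527496168/289326975; P2 = a_2 + q1*a_1 = -203214357884/867980925.

The Pade approximant has numerator coefficients [-4586/175, -29527496168/289326975, -203214357884/867980925]; denominator coefficients [1, -8266810/1653297].


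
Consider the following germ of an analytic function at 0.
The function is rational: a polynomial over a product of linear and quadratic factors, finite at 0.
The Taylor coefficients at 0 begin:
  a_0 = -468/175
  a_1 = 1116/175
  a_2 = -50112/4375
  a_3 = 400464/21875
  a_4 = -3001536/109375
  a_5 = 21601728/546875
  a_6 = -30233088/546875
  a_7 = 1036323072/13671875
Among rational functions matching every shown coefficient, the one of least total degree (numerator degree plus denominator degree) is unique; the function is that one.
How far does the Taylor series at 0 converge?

No rational of total degree below 3 reproduces all 8 coefficients; solving the [1/2] Pade equations on them gives f(v) = (-v/35 - 13/7)/(v + 5/6)**2, whose expansion matches every shown term.
Denominator factor (v + 5/6)^2: pole of order 2 at -5/6, modulus 5/6.
The radius of convergence is the smallest modulus among the singular points: 5/6.

The radius of convergence is 5/6.


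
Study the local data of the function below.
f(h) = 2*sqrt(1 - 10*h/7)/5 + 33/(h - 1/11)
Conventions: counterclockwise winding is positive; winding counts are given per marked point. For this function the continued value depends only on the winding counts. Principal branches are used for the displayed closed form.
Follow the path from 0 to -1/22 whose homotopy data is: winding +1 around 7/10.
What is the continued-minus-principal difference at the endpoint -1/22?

Continued minus principal equals -(4/385)*sqrt(6314).

The rational part is single-valued and drops out of the difference; each branch term changes only by its own monodromy.
(2/5)*sqrt(1 - h/(7/10)): winding +1 is odd, the square root flips sign, contributing -2*(2/5)*sqrt(1 - (-1/22)/(7/10)) = -2*(2/5)*sqrt(82/77) = -(4/385)*sqrt(6314).
Summing the contributions at h = -1/22 gives -(4/385)*sqrt(6314).


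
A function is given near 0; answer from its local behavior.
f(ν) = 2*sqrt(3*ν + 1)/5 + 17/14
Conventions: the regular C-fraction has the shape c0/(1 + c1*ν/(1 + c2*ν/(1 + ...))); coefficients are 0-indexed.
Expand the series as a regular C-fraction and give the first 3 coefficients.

Taylor coefficients (expand at 0): a_0 = 113/70, a_1 = 3/5, a_2 = -9/20.
c0 = a_0 = 113/70. Peel one level at a time: if S = 1 + c*ν/S' with S'(0) = 1, then c is the ν-coefficient of S and S' = c*ν/(S - 1).
S_1 = c0/f = 1 + (-42/113)*ν + (10647/25538)*ν^2 + ...; c1 = -42/113.
S_2 = c1*ν/(S_1 - 1) = 1 + (507/452)*ν + ...; c2 = 507/452.

The regular C-fraction coefficients are [113/70, -42/113, 507/452].


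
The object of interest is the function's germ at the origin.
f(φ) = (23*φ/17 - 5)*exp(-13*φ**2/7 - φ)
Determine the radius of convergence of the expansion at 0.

The factor exp(-13*φ**2/7 - φ) is entire and contributes no finite singular point.
The polynomial part has no poles.
No finite singular points: the Taylor series at 0 converges everywhere.

The radius of convergence is infinite.


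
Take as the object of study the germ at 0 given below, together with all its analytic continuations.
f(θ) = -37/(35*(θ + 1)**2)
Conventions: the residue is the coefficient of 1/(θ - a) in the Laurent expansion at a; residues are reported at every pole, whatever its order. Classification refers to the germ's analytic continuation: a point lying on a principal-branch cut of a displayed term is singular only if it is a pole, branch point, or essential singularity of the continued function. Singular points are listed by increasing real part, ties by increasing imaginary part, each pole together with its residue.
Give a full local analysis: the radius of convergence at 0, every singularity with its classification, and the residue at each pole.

Radius of convergence at 0: 1.
At -1: a pole of order 2; residue 0.

Denominator factor (θ + 1)^2: pole of order 2 at -1, modulus 1.
The radius of convergence is the smallest modulus among the singular points: 1.
At the order-2 pole -1 set g(θ) = (θ - (-1))^2*f(θ) = -37/35.
Order-2 pole: residue = g'(a); g'(-1) = 0, so the residue is 0.


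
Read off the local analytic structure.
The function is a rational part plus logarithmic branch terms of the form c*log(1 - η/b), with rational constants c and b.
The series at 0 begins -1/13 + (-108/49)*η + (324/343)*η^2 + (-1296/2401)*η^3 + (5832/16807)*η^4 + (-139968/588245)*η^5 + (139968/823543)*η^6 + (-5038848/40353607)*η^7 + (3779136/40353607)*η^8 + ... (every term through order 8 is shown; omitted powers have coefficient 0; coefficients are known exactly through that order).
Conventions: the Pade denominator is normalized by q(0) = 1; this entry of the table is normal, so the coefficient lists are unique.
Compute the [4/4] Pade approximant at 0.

Taylor coefficients needed (read off): a_0 = -1/13, a_1 = -108/49, a_2 = 324/343, a_3 = -1296/2401, a_4 = 5832/16807, a_5 = -139968/588245, a_6 = 139968/823543, a_7 = -5038848/40353607, a_8 = 3779136/40353607.
Write the denominator as Q(η) = 1 + q1*η + q2*η^2 + q3*η^3 + q4*η^4. Requiring Q*f - P = O(η^9) with deg P <= 4 kills the coefficients of η^5..η^8 in Q*f:
  η^5: a_5 + q1*a_4 + q2*a_3 + q3*a_2 + q4*a_1 = 0, i.e. -139968/588245 + (5832/16807)*q1 + (-1296/2401)*q2 + (324/343)*q3 + (-108/49)*q4 = 0.
  η^6: a_6 + q1*a_5 + q2*a_4 + q3*a_3 + q4*a_2 = 0, i.e. 139968/823543 + (-139968/588245)*q1 + (5832/16807)*q2 + (-1296/2401)*q3 + (324/343)*q4 = 0.
  η^7: a_7 + q1*a_6 + q2*a_5 + q3*a_4 + q4*a_3 = 0, i.e. -5038848/40353607 + (139968/823543)*q1 + (-139968/588245)*q2 + (5832/16807)*q3 + (-1296/2401)*q4 = 0.
  η^8: a_8 + q1*a_7 + q2*a_6 + q3*a_5 + q4*a_4 = 0, i.e. 3779136/40353607 + (-5038848/40353607)*q1 + (139968/823543)*q2 + (-139968/588245)*q3 + (5832/16807)*q4 = 0.
Solving this linear system: q1 = 12/7, q2 = 324/343, q3 = 432/2401, q4 = 648/84035.
The numerator is Q*f truncated at degree 4: P0 = a_0 = -1/13; P1 = a_1 + q1*a_0 = -1488/637; P2 = a_2 + q1*a_1 + q2*a_0 = -12960/4459; P3 = a_3 + q1*a_2 + q2*a_1 + q3*a_0 = -222048/218491; P4 = a_4 + q1*a_3 + q2*a_2 + q3*a_1 + q4*a_0 = -636336/7647185.

The Pade approximant has numerator coefficients [-1/13, -1488/637, -12960/4459, -222048/218491, -636336/7647185]; denominator coefficients [1, 12/7, 324/343, 432/2401, 648/84035].


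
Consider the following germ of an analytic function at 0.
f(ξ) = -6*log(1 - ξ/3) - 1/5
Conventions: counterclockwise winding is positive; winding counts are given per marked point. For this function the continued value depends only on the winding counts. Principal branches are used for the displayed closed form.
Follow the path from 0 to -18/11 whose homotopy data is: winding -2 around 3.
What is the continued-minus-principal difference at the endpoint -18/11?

Continued minus principal equals (24)*pi*i.

The rational part is single-valued and drops out of the difference; each branch term changes only by its own monodromy.
(-6)*log(1 - ξ/(3)): each positive loop around 3 adds 2*pi*i to the log, so winding -2 contributes (-6)*(-2)*2*pi*i = (24)*pi*i.
Summing the contributions at ξ = -18/11 gives (24)*pi*i.


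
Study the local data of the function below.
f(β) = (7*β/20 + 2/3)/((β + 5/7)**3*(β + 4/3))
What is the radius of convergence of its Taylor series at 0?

The radius of convergence is 5/7.

Denominator factor (β + 4/3): pole of order 1 at -4/3, modulus 4/3.
Denominator factor (β + 5/7)^3: pole of order 3 at -5/7, modulus 5/7.
The radius of convergence is the smallest modulus among the singular points: 5/7.


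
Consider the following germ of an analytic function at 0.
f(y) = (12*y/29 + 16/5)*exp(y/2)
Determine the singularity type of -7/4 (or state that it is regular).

There is no denominator, hence no pole anywhere.
The factor exp(y/2) is entire.
So the germ continues analytically to -7/4.

The point is a regular point.


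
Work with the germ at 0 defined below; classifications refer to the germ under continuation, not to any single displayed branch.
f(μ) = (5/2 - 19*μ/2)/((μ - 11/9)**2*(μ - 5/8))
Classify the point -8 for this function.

The point is a regular point.

Denominator factors: μ - 11/9 = -83/9 at μ = -8; μ - 5/8 = -69/8 at μ = -8 — none vanishes.
So the germ continues analytically to -8.


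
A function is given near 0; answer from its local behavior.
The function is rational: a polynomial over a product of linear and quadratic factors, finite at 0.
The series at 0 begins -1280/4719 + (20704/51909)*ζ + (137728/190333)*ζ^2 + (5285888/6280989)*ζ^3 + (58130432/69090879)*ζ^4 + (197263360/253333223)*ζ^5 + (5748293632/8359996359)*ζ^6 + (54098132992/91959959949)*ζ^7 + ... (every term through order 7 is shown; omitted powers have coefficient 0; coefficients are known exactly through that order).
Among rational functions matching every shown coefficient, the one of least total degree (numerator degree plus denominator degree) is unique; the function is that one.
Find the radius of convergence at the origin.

The radius of convergence is 11/8.

No rational of total degree below 3 reproduces all 8 coefficients; solving the [1/2] Pade equations on them gives f(ζ) = (3*ζ/2 - 20/39)/(ζ - 11/8)**2, whose expansion matches every shown term.
Denominator factor (ζ - 11/8)^2: pole of order 2 at 11/8, modulus 11/8.
The radius of convergence is the smallest modulus among the singular points: 11/8.


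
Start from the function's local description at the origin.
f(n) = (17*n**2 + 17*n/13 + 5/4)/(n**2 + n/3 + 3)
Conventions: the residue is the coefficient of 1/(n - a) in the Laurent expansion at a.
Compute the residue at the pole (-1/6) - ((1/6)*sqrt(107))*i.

The residue is (-85/39) - ((22943/16692)*sqrt(107))*i.

The factor n**2 + n/3 + 3 splits as (n - a)(n - a') with a = (-1/6) - ((1/6)*sqrt(107))*i, a' = (-1/6) + ((1/6)*sqrt(107))*i. At the order-1 pole a set g(n) = (n - a)*f(n) = [17*n**2 + 17*n/13 + 5/4] / (n - a').
Simple pole: residue = g(a) at a = (-1/6) - ((1/6)*sqrt(107))*i, which is (-85/39) - ((22943/16692)*sqrt(107))*i.


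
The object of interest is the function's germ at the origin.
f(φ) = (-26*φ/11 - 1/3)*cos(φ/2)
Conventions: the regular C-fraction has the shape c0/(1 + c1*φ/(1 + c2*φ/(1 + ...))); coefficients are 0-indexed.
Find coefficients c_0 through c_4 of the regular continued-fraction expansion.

The regular C-fraction coefficients are [-1/3, -78/11, 48793/6864, -11/624, -715/48793].

Taylor coefficients (expand at 0): a_0 = -1/3, a_1 = -26/11, a_2 = 1/24, a_3 = 13/44, a_4 = -1/1152.
c0 = a_0 = -1/3. Peel one level at a time: if S = 1 + c*φ/S' with S'(0) = 1, then c is the φ-coefficient of S and S' = c*φ/(S - 1).
S_1 = c0/f = 1 + (-78/11)*φ + (48793/968)*φ^2 + ...; c1 = -78/11.
S_2 = c1*φ/(S_1 - 1) = 1 + (48793/6864)*φ + (48793/389376)*φ^2 + ...; c2 = 48793/6864.
S_3 = c2*φ/(S_2 - 1) = 1 + (-11/624)*φ + (-605/2342064)*φ^2 + ...; c3 = -11/624.
S_4 = c3*φ/(S_3 - 1) = 1 + (-715/48793)*φ + ...; c4 = -715/48793.


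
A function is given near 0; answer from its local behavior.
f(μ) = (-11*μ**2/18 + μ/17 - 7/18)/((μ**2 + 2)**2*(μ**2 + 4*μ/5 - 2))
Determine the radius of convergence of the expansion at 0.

The radius of convergence is -2/5 + (3/5)*sqrt(6).

Denominator factor (μ**2 + 4*μ/5 - 2): discriminant 216/25, real irrational roots -2/5 + (3/5)*sqrt(6) and -2/5 - (3/5)*sqrt(6); poles of order 1, moduli -2/5 + (3/5)*sqrt(6) and 2/5 + (3/5)*sqrt(6).
Denominator factor (μ**2 + 2)^2: discriminant -8, complex-conjugate roots (sqrt(2))*i and -(sqrt(2))*i; poles of order 2, moduli sqrt(2) and sqrt(2).
The radius of convergence is the smallest modulus among the singular points: -2/5 + (3/5)*sqrt(6).


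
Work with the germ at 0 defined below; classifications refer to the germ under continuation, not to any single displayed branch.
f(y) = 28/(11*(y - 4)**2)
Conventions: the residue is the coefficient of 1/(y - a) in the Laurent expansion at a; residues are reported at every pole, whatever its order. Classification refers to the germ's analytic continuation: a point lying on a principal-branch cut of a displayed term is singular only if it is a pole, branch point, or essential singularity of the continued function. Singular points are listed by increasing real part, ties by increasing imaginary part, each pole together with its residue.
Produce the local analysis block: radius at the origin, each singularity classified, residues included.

Radius of convergence at 0: 4.
At 4: a pole of order 2; residue 0.

Denominator factor (y - 4)^2: pole of order 2 at 4, modulus 4.
The radius of convergence is the smallest modulus among the singular points: 4.
At the order-2 pole 4 set g(y) = (y - (4))^2*f(y) = 28/11.
Order-2 pole: residue = g'(a); g'(4) = 0, so the residue is 0.


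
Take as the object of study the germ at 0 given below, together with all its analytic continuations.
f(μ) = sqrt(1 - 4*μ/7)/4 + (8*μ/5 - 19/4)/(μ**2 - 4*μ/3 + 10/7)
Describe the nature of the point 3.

The point is a regular point.

Denominator factors: μ**2 - 4*μ/3 + 10/7 = 45/7 at μ = 3 — none vanishes.
Branch term sqrt(1 - μ/(7/4)): argument at 3 is -5/7, nonzero, so 3 is not its branch point (a point on a principal cut is still regular for the continued germ).
So the germ continues analytically to 3.


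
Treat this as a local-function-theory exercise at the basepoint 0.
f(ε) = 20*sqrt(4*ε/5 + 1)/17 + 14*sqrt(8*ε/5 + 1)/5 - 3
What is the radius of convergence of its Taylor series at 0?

Branch term (14/5)*sqrt(1 - ε/(-5/8)): its argument vanishes at ε = -5/8, a square-root branch point, modulus 5/8.
Branch term (20/17)*sqrt(1 - ε/(-5/4)): its argument vanishes at ε = -5/4, a square-root branch point, modulus 5/4.
The radius of convergence is the smallest modulus among the singular points: 5/8.

The radius of convergence is 5/8.


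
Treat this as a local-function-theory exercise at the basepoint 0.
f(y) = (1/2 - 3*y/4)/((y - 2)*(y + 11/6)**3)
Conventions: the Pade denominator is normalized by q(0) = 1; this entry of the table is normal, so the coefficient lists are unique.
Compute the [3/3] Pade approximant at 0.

The Pade approximant has numerator coefficients [-54/1331, 64789875/912242111, -17222625/912242111, 4920750/912242111]; denominator coefficients [1, 13356223/15078382, -20051025/165862202, -182170818/912242111].

Taylor coefficients needed (expand at 0): a_0 = -54/1331, a_1 = 1566/14641, a_2 = -19089/161051, a_3 = 408213/3543122, a_4 = -7406937/77948684, a_5 = 127635885/1714871048, a_6 = -2052654993/37727163056.
Write the denominator as Q(y) = 1 + q1*y + q2*y^2 + q3*y^3. Requiring Q*f - P = O(y^7) with deg P <= 3 kills the coefficients of y^4..y^6 in Q*f:
  y^4: a_4 + q1*a_3 + q2*a_2 + q3*a_1 = 0, i.e. -7406937/77948684 + (408213/3543122)*q1 + (-19089/161051)*q2 + (1566/14641)*q3 = 0.
  y^5: a_5 + q1*a_4 + q2*a_3 + q3*a_2 = 0, i.e. 127635885/1714871048 + (-7406937/77948684)*q1 + (408213/3543122)*q2 + (-19089/161051)*q3 = 0.
  y^6: a_6 + q1*a_5 + q2*a_4 + q3*a_3 = 0, i.e. -2052654993/37727163056 + (127635885/1714871048)*q1 + (-7406937/77948684)*q2 + (408213/3543122)*q3 = 0.
Solving this linear system: q1 = 13356223/15078382, q2 = -20051025/165862202, q3 = -182170818/912242111.
The numerator is Q*f truncated at degree 3: P0 = a_0 = -54/1331; P1 = a_1 + q1*a_0 = 64789875/912242111; P2 = a_2 + q1*a_1 + q2*a_0 = -17222625/912242111; P3 = a_3 + q1*a_2 + q2*a_1 + q3*a_0 = 4920750/912242111.


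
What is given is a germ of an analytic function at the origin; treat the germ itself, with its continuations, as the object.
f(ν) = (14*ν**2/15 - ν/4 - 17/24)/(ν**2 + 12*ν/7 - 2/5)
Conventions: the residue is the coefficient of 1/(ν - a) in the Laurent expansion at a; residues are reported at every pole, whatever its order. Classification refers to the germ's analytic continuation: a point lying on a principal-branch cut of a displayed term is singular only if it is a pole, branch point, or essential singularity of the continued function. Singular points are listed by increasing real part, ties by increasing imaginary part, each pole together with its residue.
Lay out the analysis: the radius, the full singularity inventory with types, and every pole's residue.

Radius of convergence at 0: -6/7 + (1/35)*sqrt(1390).
At -6/7 - (1/35)*sqrt(1390): a pole of order 1; residue -37/40 - (1751/111200)*sqrt(1390).
At -6/7 + (1/35)*sqrt(1390): a pole of order 1; residue -37/40 + (1751/111200)*sqrt(1390).

Denominator factor (ν**2 + 12*ν/7 - 2/5): discriminant 1112/245, real irrational roots -6/7 + (1/35)*sqrt(1390) and -6/7 - (1/35)*sqrt(1390); poles of order 1, moduli -6/7 + (1/35)*sqrt(1390) and 6/7 + (1/35)*sqrt(1390).
The radius of convergence is the smallest modulus among the singular points: -6/7 + (1/35)*sqrt(1390).
The factor ν**2 + 12*ν/7 - 2/5 splits as (ν - a)(ν - a') with a = -6/7 - (1/35)*sqrt(1390), a' = -6/7 + (1/35)*sqrt(1390). At the order-1 pole a set g(ν) = (ν - a)*f(ν) = [14*ν**2/15 - ν/4 - 17/24] / (ν - a').
Simple pole: residue = g(a) at a = -6/7 - (1/35)*sqrt(1390), which is -37/40 - (1751/111200)*sqrt(1390).
The factor ν**2 + 12*ν/7 - 2/5 splits as (ν - a)(ν - a') with a = -6/7 + (1/35)*sqrt(1390), a' = -6/7 - (1/35)*sqrt(1390). At the order-1 pole a set g(ν) = (ν - a)*f(ν) = [14*ν**2/15 - ν/4 - 17/24] / (ν - a').
Simple pole: residue = g(a) at a = -6/7 + (1/35)*sqrt(1390), which is -37/40 + (1751/111200)*sqrt(1390).
List the singular points by increasing real part (a conjugate pair: the negative imaginary part first).


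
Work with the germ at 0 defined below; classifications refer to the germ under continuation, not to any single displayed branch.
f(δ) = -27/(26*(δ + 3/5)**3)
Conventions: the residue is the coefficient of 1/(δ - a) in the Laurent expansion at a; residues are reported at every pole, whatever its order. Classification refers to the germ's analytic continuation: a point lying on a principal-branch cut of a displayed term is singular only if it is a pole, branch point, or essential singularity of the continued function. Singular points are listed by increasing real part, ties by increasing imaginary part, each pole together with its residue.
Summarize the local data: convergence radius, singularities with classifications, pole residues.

Denominator factor (δ + 3/5)^3: pole of order 3 at -3/5, modulus 3/5.
The radius of convergence is the smallest modulus among the singular points: 3/5.
At the order-3 pole -3/5 set g(δ) = (δ - (-3/5))^3*f(δ) = -27/26.
Order-3 pole: residue = g''(a)/2; g''(-3/5) = 0, so the residue is 0.

Radius of convergence at 0: 3/5.
At -3/5: a pole of order 3; residue 0.


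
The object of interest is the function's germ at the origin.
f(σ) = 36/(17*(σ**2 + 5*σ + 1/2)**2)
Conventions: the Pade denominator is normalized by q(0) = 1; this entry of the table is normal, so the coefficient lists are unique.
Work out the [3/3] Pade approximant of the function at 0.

Taylor coefficients needed (expand at 0): a_0 = 144/17, a_1 = -2880/17, a_2 = 42624/17, a_3 = -558720/17, a_4 = 6856128/17, a_5 = -80709120/17, a_6 = 923323392/17.
Write the denominator as Q(σ) = 1 + q1*σ + q2*σ^2 + q3*σ^3. Requiring Q*f - P = O(σ^7) with deg P <= 3 kills the coefficients of σ^4..σ^6 in Q*f:
  σ^4: a_4 + q1*a_3 + q2*a_2 + q3*a_1 = 0, i.e. 6856128/17 + (-558720/17)*q1 + (42624/17)*q2 + (-2880/17)*q3 = 0.
  σ^5: a_5 + q1*a_4 + q2*a_3 + q3*a_2 = 0, i.e. -80709120/17 + (6856128/17)*q1 + (-558720/17)*q2 + (42624/17)*q3 = 0.
  σ^6: a_6 + q1*a_5 + q2*a_4 + q3*a_3 = 0, i.e. 923323392/17 + (-80709120/17)*q1 + (6856128/17)*q2 + (-558720/17)*q3 = 0.
Solving this linear system: q1 = 9626/485, q2 = 9794/97, q3 = 11903/485.
The numerator is Q*f truncated at degree 3: P0 = a_0 = 144/17; P1 = a_1 + q1*a_0 = -10656/8245; P2 = a_2 + q1*a_1 + q2*a_0 = 288/1649; P3 = a_3 + q1*a_2 + q2*a_1 + q3*a_0 = -144/8245.

The Pade approximant has numerator coefficients [144/17, -10656/8245, 288/1649, -144/8245]; denominator coefficients [1, 9626/485, 9794/97, 11903/485].


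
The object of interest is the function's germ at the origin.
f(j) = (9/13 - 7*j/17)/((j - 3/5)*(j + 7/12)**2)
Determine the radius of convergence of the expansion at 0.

The radius of convergence is 7/12.

Denominator factor (j + 7/12)^2: pole of order 2 at -7/12, modulus 7/12.
Denominator factor (j - 3/5): pole of order 1 at 3/5, modulus 3/5.
The radius of convergence is the smallest modulus among the singular points: 7/12.


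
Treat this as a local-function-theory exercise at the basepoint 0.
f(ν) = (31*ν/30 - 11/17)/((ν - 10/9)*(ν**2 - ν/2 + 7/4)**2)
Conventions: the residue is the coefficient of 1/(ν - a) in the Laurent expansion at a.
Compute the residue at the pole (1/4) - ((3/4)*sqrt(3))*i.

The residue is (-447120/10529273) + ((170958056/4264355565)*sqrt(3))*i.


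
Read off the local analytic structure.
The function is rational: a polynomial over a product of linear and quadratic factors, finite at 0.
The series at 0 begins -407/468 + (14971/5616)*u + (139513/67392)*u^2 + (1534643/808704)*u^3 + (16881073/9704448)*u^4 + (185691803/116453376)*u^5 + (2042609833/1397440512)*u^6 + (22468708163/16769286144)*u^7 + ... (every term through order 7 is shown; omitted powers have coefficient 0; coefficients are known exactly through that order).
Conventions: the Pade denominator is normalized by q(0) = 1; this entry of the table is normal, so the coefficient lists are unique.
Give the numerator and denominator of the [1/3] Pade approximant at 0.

The Pade approximant has numerator coefficients [-407/468, 1743323032/517849335]; denominator coefficients [1, -185438143/230155260, -30832373/345232890, -19950359/2071397340].

Taylor coefficients needed (read off): a_0 = -407/468, a_1 = 14971/5616, a_2 = 139513/67392, a_3 = 1534643/808704, a_4 = 16881073/9704448.
Write the denominator as Q(u) = 1 + q1*u + q2*u^2 + q3*u^3. Requiring Q*f - P = O(u^5) with deg P <= 1 kills the coefficients of u^2..u^4 in Q*f:
  u^2: a_2 + q1*a_1 + q2*a_0 = 0, i.e. 139513/67392 + (14971/5616)*q1 + (-407/468)*q2 = 0.
  u^3: a_3 + q1*a_2 + q2*a_1 + q3*a_0 = 0, i.e. 1534643/808704 + (139513/67392)*q1 + (14971/5616)*q2 + (-407/468)*q3 = 0.
  u^4: a_4 + q1*a_3 + q2*a_2 + q3*a_1 = 0, i.e. 16881073/9704448 + (1534643/808704)*q1 + (139513/67392)*q2 + (14971/5616)*q3 = 0.
Solving this linear system: q1 = -185438143/230155260, q2 = -30832373/345232890, q3 = -19950359/2071397340.
The numerator is Q*f truncated at degree 1: P0 = a_0 = -407/468; P1 = a_1 + q1*a_0 = 1743323032/517849335.


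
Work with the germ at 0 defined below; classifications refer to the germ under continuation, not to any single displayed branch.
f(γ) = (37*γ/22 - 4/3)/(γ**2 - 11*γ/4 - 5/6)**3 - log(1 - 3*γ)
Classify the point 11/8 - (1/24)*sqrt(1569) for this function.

The point is a pole of order 3.

The denominator factor γ**2 - 11*γ/4 - 5/6 vanishes at 11/8 - (1/24)*sqrt(1569) and appears to the power 3; the numerator there equals 47/48 - (37/528)*sqrt(1569), nonzero, and no other factor vanishes.
The branch terms are analytic at this point.
Hence a pole whose order is the multiplicity, 3.


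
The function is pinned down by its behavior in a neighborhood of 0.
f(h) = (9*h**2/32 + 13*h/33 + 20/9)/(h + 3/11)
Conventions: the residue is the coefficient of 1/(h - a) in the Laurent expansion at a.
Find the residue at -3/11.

The residue is 74425/34848.

At the order-1 pole -3/11 set g(h) = (h - (-3/11))*f(h) = 9*h**2/32 + 13*h/33 + 20/9.
Simple pole: residue = g(a) at a = -3/11, which is 74425/34848.


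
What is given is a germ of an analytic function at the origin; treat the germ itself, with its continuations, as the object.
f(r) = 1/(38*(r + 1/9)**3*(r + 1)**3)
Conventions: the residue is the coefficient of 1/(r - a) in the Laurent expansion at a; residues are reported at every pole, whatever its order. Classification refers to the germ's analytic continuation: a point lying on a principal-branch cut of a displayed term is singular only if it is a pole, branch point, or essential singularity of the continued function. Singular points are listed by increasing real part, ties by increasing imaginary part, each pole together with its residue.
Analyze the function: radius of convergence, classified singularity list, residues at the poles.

Denominator factor (r + 1)^3: pole of order 3 at -1, modulus 1.
Denominator factor (r + 1/9)^3: pole of order 3 at -1/9, modulus 1/9.
The radius of convergence is the smallest modulus among the singular points: 1/9.
At the order-3 pole -1 set g(r) = (r - (-1))^3*f(r) = 1/(38*(r + 1/9)**3).
Order-3 pole: residue = g''(a)/2; g''(-1) = -177147/311296, so the residue is -177147/622592.
At the order-3 pole -1/9 set g(r) = (r - (-1/9))^3*f(r) = 1/(38*(r + 1)**3).
Order-3 pole: residue = g''(a)/2; g''(-1/9) = 177147/311296, so the residue is 177147/622592.
List the singular points by increasing real part (a conjugate pair: the negative imaginary part first).

Radius of convergence at 0: 1/9.
At -1: a pole of order 3; residue -177147/622592.
At -1/9: a pole of order 3; residue 177147/622592.


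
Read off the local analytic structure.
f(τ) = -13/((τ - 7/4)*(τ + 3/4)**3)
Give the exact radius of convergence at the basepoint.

Denominator factor (τ + 3/4)^3: pole of order 3 at -3/4, modulus 3/4.
Denominator factor (τ - 7/4): pole of order 1 at 7/4, modulus 7/4.
The radius of convergence is the smallest modulus among the singular points: 3/4.

The radius of convergence is 3/4.


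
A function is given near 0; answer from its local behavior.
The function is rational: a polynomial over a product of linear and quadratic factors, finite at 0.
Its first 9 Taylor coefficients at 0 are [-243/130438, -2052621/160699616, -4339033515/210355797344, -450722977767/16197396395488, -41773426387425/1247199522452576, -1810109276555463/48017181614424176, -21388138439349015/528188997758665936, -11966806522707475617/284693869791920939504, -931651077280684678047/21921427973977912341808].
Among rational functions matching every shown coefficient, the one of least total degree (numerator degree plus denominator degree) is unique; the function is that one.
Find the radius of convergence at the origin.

No rational of total degree below 7 reproduces all 9 coefficients; solving the [2/5] Pade equations on them gives f(n) = (-7*n**2/17 + 25*n/32 + 1/6)/((n - 11/9)**3*(n + 7)**2), whose expansion matches every shown term.
Denominator factor (n - 11/9)^3: pole of order 3 at 11/9, modulus 11/9.
Denominator factor (n + 7)^2: pole of order 2 at -7, modulus 7.
The radius of convergence is the smallest modulus among the singular points: 11/9.

The radius of convergence is 11/9.
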